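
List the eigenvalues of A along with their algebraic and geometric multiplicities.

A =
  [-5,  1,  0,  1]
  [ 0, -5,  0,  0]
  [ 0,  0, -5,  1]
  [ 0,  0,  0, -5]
λ = -5: alg = 4, geom = 2

Step 1 — factor the characteristic polynomial to read off the algebraic multiplicities:
  χ_A(x) = (x + 5)^4

Step 2 — compute geometric multiplicities via the rank-nullity identity g(λ) = n − rank(A − λI):
  rank(A − (-5)·I) = 2, so dim ker(A − (-5)·I) = n − 2 = 2

Summary:
  λ = -5: algebraic multiplicity = 4, geometric multiplicity = 2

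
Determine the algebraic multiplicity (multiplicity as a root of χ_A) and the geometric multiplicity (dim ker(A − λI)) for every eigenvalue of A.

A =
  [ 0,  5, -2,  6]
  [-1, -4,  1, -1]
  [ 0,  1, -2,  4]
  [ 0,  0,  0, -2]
λ = -2: alg = 4, geom = 2

Step 1 — factor the characteristic polynomial to read off the algebraic multiplicities:
  χ_A(x) = (x + 2)^4

Step 2 — compute geometric multiplicities via the rank-nullity identity g(λ) = n − rank(A − λI):
  rank(A − (-2)·I) = 2, so dim ker(A − (-2)·I) = n − 2 = 2

Summary:
  λ = -2: algebraic multiplicity = 4, geometric multiplicity = 2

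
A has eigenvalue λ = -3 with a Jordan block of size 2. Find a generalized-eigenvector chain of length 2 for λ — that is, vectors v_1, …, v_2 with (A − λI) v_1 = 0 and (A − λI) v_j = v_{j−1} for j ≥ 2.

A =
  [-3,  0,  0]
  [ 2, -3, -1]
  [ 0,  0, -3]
A Jordan chain for λ = -3 of length 2:
v_1 = (0, 2, 0)ᵀ
v_2 = (1, 0, 0)ᵀ

Let N = A − (-3)·I. We want v_2 with N^2 v_2 = 0 but N^1 v_2 ≠ 0; then v_{j-1} := N · v_j for j = 2, …, 2.

Pick v_2 = (1, 0, 0)ᵀ.
Then v_1 = N · v_2 = (0, 2, 0)ᵀ.

Sanity check: (A − (-3)·I) v_1 = (0, 0, 0)ᵀ = 0. ✓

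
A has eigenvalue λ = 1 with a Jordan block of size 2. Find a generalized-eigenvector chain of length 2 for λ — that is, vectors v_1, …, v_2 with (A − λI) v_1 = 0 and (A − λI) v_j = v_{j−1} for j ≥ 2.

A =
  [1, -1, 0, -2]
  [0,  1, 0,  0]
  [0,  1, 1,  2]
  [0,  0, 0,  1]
A Jordan chain for λ = 1 of length 2:
v_1 = (-1, 0, 1, 0)ᵀ
v_2 = (0, 1, 0, 0)ᵀ

Let N = A − (1)·I. We want v_2 with N^2 v_2 = 0 but N^1 v_2 ≠ 0; then v_{j-1} := N · v_j for j = 2, …, 2.

Pick v_2 = (0, 1, 0, 0)ᵀ.
Then v_1 = N · v_2 = (-1, 0, 1, 0)ᵀ.

Sanity check: (A − (1)·I) v_1 = (0, 0, 0, 0)ᵀ = 0. ✓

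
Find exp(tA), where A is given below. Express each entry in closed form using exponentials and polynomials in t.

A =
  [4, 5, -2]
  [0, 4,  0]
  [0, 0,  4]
e^{tA} =
  [exp(4*t), 5*t*exp(4*t), -2*t*exp(4*t)]
  [0, exp(4*t), 0]
  [0, 0, exp(4*t)]

Strategy: write A = P · J · P⁻¹ where J is a Jordan canonical form, so e^{tA} = P · e^{tJ} · P⁻¹, and e^{tJ} can be computed block-by-block.

A has Jordan form
J =
  [4, 1, 0]
  [0, 4, 0]
  [0, 0, 4]
(up to reordering of blocks).

Per-block formulas:
  For a 1×1 block at λ = 4: exp(t · [4]) = [e^(4t)].
  For a 2×2 Jordan block J_2(4): exp(t · J_2(4)) = e^(4t)·(I + t·N), where N is the 2×2 nilpotent shift.

After assembling e^{tJ} and conjugating by P, we get:

e^{tA} =
  [exp(4*t), 5*t*exp(4*t), -2*t*exp(4*t)]
  [0, exp(4*t), 0]
  [0, 0, exp(4*t)]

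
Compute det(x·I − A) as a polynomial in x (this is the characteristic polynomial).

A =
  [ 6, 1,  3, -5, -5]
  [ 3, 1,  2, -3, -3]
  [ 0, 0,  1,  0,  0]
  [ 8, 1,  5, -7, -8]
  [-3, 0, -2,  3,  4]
x^5 - 5*x^4 + 10*x^3 - 10*x^2 + 5*x - 1

Expanding det(x·I − A) (e.g. by cofactor expansion or by noting that A is similar to its Jordan form J, which has the same characteristic polynomial as A) gives
  χ_A(x) = x^5 - 5*x^4 + 10*x^3 - 10*x^2 + 5*x - 1
which factors as (x - 1)^5. The eigenvalues (with algebraic multiplicities) are λ = 1 with multiplicity 5.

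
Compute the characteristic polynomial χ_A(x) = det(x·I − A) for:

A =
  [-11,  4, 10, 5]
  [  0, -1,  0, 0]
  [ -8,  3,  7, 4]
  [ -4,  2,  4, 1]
x^4 + 4*x^3 + 6*x^2 + 4*x + 1

Expanding det(x·I − A) (e.g. by cofactor expansion or by noting that A is similar to its Jordan form J, which has the same characteristic polynomial as A) gives
  χ_A(x) = x^4 + 4*x^3 + 6*x^2 + 4*x + 1
which factors as (x + 1)^4. The eigenvalues (with algebraic multiplicities) are λ = -1 with multiplicity 4.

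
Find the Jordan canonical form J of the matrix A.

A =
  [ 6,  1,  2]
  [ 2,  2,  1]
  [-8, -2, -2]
J_3(2)

The characteristic polynomial is
  det(x·I − A) = x^3 - 6*x^2 + 12*x - 8 = (x - 2)^3

Eigenvalues and multiplicities (the geometric multiplicity of λ is n − rank(A − λI), which equals the number of Jordan blocks for λ):
  λ = 2: algebraic multiplicity = 3, geometric multiplicity = 1

Determining the block sizes for each eigenvalue:
  λ = 2: one block (gm = 1), so the single block has size am = 3 → block sizes [3]

Assembling the blocks gives a Jordan form
J =
  [2, 1, 0]
  [0, 2, 1]
  [0, 0, 2]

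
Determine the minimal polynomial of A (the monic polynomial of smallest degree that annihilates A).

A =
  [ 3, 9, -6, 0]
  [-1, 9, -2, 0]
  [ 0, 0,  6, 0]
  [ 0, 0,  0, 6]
x^2 - 12*x + 36

The characteristic polynomial is χ_A(x) = (x - 6)^4, so the eigenvalues are known. The minimal polynomial is
  m_A(x) = Π_λ (x − λ)^{k_λ}
where k_λ is the size of the *largest* Jordan block for λ (equivalently, the smallest k with (A − λI)^k v = 0 for every generalised eigenvector v of λ).

  λ = 6: largest Jordan block has size 2, contributing (x − 6)^2

So m_A(x) = (x - 6)^2 = x^2 - 12*x + 36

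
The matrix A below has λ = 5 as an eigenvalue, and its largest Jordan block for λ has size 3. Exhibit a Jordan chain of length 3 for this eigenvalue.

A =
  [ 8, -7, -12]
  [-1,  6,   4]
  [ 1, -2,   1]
A Jordan chain for λ = 5 of length 3:
v_1 = (4, 0, 1)ᵀ
v_2 = (3, -1, 1)ᵀ
v_3 = (1, 0, 0)ᵀ

Let N = A − (5)·I. We want v_3 with N^3 v_3 = 0 but N^2 v_3 ≠ 0; then v_{j-1} := N · v_j for j = 3, …, 2.

Pick v_3 = (1, 0, 0)ᵀ.
Then v_2 = N · v_3 = (3, -1, 1)ᵀ.
Then v_1 = N · v_2 = (4, 0, 1)ᵀ.

Sanity check: (A − (5)·I) v_1 = (0, 0, 0)ᵀ = 0. ✓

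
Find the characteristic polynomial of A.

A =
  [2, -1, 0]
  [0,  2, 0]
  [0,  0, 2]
x^3 - 6*x^2 + 12*x - 8

Expanding det(x·I − A) (e.g. by cofactor expansion or by noting that A is similar to its Jordan form J, which has the same characteristic polynomial as A) gives
  χ_A(x) = x^3 - 6*x^2 + 12*x - 8
which factors as (x - 2)^3. The eigenvalues (with algebraic multiplicities) are λ = 2 with multiplicity 3.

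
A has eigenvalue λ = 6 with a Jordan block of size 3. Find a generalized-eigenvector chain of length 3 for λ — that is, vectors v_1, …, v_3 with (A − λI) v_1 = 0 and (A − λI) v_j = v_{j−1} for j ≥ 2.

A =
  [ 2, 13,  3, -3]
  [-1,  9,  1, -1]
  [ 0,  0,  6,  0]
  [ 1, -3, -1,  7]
A Jordan chain for λ = 6 of length 3:
v_1 = (-4, -1, 0, 1)ᵀ
v_2 = (13, 3, 0, -3)ᵀ
v_3 = (0, 1, 0, 0)ᵀ

Let N = A − (6)·I. We want v_3 with N^3 v_3 = 0 but N^2 v_3 ≠ 0; then v_{j-1} := N · v_j for j = 3, …, 2.

Pick v_3 = (0, 1, 0, 0)ᵀ.
Then v_2 = N · v_3 = (13, 3, 0, -3)ᵀ.
Then v_1 = N · v_2 = (-4, -1, 0, 1)ᵀ.

Sanity check: (A − (6)·I) v_1 = (0, 0, 0, 0)ᵀ = 0. ✓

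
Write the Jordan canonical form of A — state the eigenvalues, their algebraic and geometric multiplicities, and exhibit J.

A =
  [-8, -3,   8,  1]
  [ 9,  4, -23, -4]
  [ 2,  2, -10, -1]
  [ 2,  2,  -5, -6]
J_2(-5) ⊕ J_2(-5)

The characteristic polynomial is
  det(x·I − A) = x^4 + 20*x^3 + 150*x^2 + 500*x + 625 = (x + 5)^4

Eigenvalues and multiplicities (the geometric multiplicity of λ is n − rank(A − λI), which equals the number of Jordan blocks for λ):
  λ = -5: algebraic multiplicity = 4, geometric multiplicity = 2

Determining the block sizes for each eigenvalue:
  λ = -5: with am = 4 and gm = 2, the partition is not yet determined (e.g. several partitions of 4 into 2 parts exist). Let N = A − (-5)·I. Computing rank(N^1) = 2, rank(N^2) = 0; the number of blocks of size ≥ j is rank(N^{j−1}) − rank(N^j), giving [2, 2]. So we have 2 block(s) of size 2 → block sizes [2, 2]

Assembling the blocks gives a Jordan form
J =
  [-5,  1,  0,  0]
  [ 0, -5,  0,  0]
  [ 0,  0, -5,  1]
  [ 0,  0,  0, -5]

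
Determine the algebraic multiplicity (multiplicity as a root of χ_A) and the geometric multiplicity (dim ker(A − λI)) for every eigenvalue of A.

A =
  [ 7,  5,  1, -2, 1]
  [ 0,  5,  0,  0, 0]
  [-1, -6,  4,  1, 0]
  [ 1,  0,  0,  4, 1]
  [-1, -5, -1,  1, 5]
λ = 5: alg = 5, geom = 2

Step 1 — factor the characteristic polynomial to read off the algebraic multiplicities:
  χ_A(x) = (x - 5)^5

Step 2 — compute geometric multiplicities via the rank-nullity identity g(λ) = n − rank(A − λI):
  rank(A − (5)·I) = 3, so dim ker(A − (5)·I) = n − 3 = 2

Summary:
  λ = 5: algebraic multiplicity = 5, geometric multiplicity = 2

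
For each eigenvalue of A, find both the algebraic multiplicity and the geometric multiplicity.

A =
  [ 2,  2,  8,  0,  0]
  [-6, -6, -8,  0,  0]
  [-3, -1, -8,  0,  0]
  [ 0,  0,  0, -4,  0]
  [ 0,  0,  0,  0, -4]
λ = -4: alg = 5, geom = 4

Step 1 — factor the characteristic polynomial to read off the algebraic multiplicities:
  χ_A(x) = (x + 4)^5

Step 2 — compute geometric multiplicities via the rank-nullity identity g(λ) = n − rank(A − λI):
  rank(A − (-4)·I) = 1, so dim ker(A − (-4)·I) = n − 1 = 4

Summary:
  λ = -4: algebraic multiplicity = 5, geometric multiplicity = 4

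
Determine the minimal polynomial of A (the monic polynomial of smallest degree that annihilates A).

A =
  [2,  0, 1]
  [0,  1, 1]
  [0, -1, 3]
x^3 - 6*x^2 + 12*x - 8

The characteristic polynomial is χ_A(x) = (x - 2)^3, so the eigenvalues are known. The minimal polynomial is
  m_A(x) = Π_λ (x − λ)^{k_λ}
where k_λ is the size of the *largest* Jordan block for λ (equivalently, the smallest k with (A − λI)^k v = 0 for every generalised eigenvector v of λ).

  λ = 2: largest Jordan block has size 3, contributing (x − 2)^3

So m_A(x) = (x - 2)^3 = x^3 - 6*x^2 + 12*x - 8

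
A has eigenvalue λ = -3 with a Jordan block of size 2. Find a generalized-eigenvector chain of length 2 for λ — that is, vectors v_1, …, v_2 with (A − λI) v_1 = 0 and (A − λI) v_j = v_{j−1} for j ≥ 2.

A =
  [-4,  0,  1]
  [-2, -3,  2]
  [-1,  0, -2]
A Jordan chain for λ = -3 of length 2:
v_1 = (-1, -2, -1)ᵀ
v_2 = (1, 0, 0)ᵀ

Let N = A − (-3)·I. We want v_2 with N^2 v_2 = 0 but N^1 v_2 ≠ 0; then v_{j-1} := N · v_j for j = 2, …, 2.

Pick v_2 = (1, 0, 0)ᵀ.
Then v_1 = N · v_2 = (-1, -2, -1)ᵀ.

Sanity check: (A − (-3)·I) v_1 = (0, 0, 0)ᵀ = 0. ✓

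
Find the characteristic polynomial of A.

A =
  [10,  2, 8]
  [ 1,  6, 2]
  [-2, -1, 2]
x^3 - 18*x^2 + 108*x - 216

Expanding det(x·I − A) (e.g. by cofactor expansion or by noting that A is similar to its Jordan form J, which has the same characteristic polynomial as A) gives
  χ_A(x) = x^3 - 18*x^2 + 108*x - 216
which factors as (x - 6)^3. The eigenvalues (with algebraic multiplicities) are λ = 6 with multiplicity 3.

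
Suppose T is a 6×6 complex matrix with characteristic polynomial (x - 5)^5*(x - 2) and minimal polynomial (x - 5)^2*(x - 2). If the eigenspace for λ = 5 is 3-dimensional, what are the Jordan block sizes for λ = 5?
Block sizes for λ = 5: [2, 2, 1]

Step 1 — from the characteristic polynomial, algebraic multiplicity of λ = 5 is 5. From dim ker(T − (5)·I) = 3, there are exactly 3 Jordan blocks for λ = 5.
Step 2 — from the minimal polynomial, the factor (x − 5)^2 tells us the largest block for λ = 5 has size 2.
Step 3 — with total size 5, 3 blocks, and largest block 2, the block sizes (in nonincreasing order) are [2, 2, 1].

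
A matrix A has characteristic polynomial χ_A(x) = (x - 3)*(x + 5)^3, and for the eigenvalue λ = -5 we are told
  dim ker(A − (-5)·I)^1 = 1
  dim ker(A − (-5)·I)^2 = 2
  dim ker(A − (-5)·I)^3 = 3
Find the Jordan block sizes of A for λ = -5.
Block sizes for λ = -5: [3]

From the dimensions of kernels of powers, the number of Jordan blocks of size at least j is d_j − d_{j−1} where d_j = dim ker(N^j) (with d_0 = 0). Computing the differences gives [1, 1, 1].
The number of blocks of size exactly k is (#blocks of size ≥ k) − (#blocks of size ≥ k + 1), so the partition is: 1 block(s) of size 3.
In nonincreasing order the block sizes are [3].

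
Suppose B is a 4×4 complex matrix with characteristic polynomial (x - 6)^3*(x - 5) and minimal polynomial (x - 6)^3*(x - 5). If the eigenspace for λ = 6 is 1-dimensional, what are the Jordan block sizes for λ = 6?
Block sizes for λ = 6: [3]

Step 1 — from the characteristic polynomial, algebraic multiplicity of λ = 6 is 3. From dim ker(B − (6)·I) = 1, there are exactly 1 Jordan blocks for λ = 6.
Step 2 — from the minimal polynomial, the factor (x − 6)^3 tells us the largest block for λ = 6 has size 3.
Step 3 — with total size 3, 1 blocks, and largest block 3, the block sizes (in nonincreasing order) are [3].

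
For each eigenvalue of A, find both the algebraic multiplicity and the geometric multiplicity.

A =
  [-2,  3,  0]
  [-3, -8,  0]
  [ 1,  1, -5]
λ = -5: alg = 3, geom = 2

Step 1 — factor the characteristic polynomial to read off the algebraic multiplicities:
  χ_A(x) = (x + 5)^3

Step 2 — compute geometric multiplicities via the rank-nullity identity g(λ) = n − rank(A − λI):
  rank(A − (-5)·I) = 1, so dim ker(A − (-5)·I) = n − 1 = 2

Summary:
  λ = -5: algebraic multiplicity = 3, geometric multiplicity = 2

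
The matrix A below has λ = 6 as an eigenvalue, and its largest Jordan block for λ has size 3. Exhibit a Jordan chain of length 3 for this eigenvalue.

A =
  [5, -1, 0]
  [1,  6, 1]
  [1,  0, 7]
A Jordan chain for λ = 6 of length 3:
v_1 = (1, -1, -1)ᵀ
v_2 = (-1, 0, 0)ᵀ
v_3 = (0, 1, 0)ᵀ

Let N = A − (6)·I. We want v_3 with N^3 v_3 = 0 but N^2 v_3 ≠ 0; then v_{j-1} := N · v_j for j = 3, …, 2.

Pick v_3 = (0, 1, 0)ᵀ.
Then v_2 = N · v_3 = (-1, 0, 0)ᵀ.
Then v_1 = N · v_2 = (1, -1, -1)ᵀ.

Sanity check: (A − (6)·I) v_1 = (0, 0, 0)ᵀ = 0. ✓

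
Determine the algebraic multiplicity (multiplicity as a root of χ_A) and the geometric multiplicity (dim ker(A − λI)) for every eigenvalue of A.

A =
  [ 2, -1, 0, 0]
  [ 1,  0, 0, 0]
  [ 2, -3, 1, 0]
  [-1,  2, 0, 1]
λ = 1: alg = 4, geom = 2

Step 1 — factor the characteristic polynomial to read off the algebraic multiplicities:
  χ_A(x) = (x - 1)^4

Step 2 — compute geometric multiplicities via the rank-nullity identity g(λ) = n − rank(A − λI):
  rank(A − (1)·I) = 2, so dim ker(A − (1)·I) = n − 2 = 2

Summary:
  λ = 1: algebraic multiplicity = 4, geometric multiplicity = 2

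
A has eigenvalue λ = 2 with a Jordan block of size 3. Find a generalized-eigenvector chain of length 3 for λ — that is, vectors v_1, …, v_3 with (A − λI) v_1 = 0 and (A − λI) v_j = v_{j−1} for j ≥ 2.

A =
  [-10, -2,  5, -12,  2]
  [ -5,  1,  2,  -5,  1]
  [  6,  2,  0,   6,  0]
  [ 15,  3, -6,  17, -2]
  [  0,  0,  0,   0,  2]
A Jordan chain for λ = 2 of length 3:
v_1 = (4, 2, -4, -6, 0)ᵀ
v_2 = (-12, -5, 6, 15, 0)ᵀ
v_3 = (1, 0, 0, 0, 0)ᵀ

Let N = A − (2)·I. We want v_3 with N^3 v_3 = 0 but N^2 v_3 ≠ 0; then v_{j-1} := N · v_j for j = 3, …, 2.

Pick v_3 = (1, 0, 0, 0, 0)ᵀ.
Then v_2 = N · v_3 = (-12, -5, 6, 15, 0)ᵀ.
Then v_1 = N · v_2 = (4, 2, -4, -6, 0)ᵀ.

Sanity check: (A − (2)·I) v_1 = (0, 0, 0, 0, 0)ᵀ = 0. ✓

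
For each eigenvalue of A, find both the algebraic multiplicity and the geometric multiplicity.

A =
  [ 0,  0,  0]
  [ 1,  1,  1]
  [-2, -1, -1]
λ = 0: alg = 3, geom = 1

Step 1 — factor the characteristic polynomial to read off the algebraic multiplicities:
  χ_A(x) = x^3

Step 2 — compute geometric multiplicities via the rank-nullity identity g(λ) = n − rank(A − λI):
  rank(A − (0)·I) = 2, so dim ker(A − (0)·I) = n − 2 = 1

Summary:
  λ = 0: algebraic multiplicity = 3, geometric multiplicity = 1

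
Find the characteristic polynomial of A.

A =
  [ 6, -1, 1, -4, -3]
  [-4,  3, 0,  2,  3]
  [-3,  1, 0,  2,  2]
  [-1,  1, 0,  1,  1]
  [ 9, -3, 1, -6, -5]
x^5 - 5*x^4 + 10*x^3 - 10*x^2 + 5*x - 1

Expanding det(x·I − A) (e.g. by cofactor expansion or by noting that A is similar to its Jordan form J, which has the same characteristic polynomial as A) gives
  χ_A(x) = x^5 - 5*x^4 + 10*x^3 - 10*x^2 + 5*x - 1
which factors as (x - 1)^5. The eigenvalues (with algebraic multiplicities) are λ = 1 with multiplicity 5.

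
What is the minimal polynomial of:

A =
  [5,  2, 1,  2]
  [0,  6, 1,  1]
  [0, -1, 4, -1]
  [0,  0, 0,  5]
x^3 - 15*x^2 + 75*x - 125

The characteristic polynomial is χ_A(x) = (x - 5)^4, so the eigenvalues are known. The minimal polynomial is
  m_A(x) = Π_λ (x − λ)^{k_λ}
where k_λ is the size of the *largest* Jordan block for λ (equivalently, the smallest k with (A − λI)^k v = 0 for every generalised eigenvector v of λ).

  λ = 5: largest Jordan block has size 3, contributing (x − 5)^3

So m_A(x) = (x - 5)^3 = x^3 - 15*x^2 + 75*x - 125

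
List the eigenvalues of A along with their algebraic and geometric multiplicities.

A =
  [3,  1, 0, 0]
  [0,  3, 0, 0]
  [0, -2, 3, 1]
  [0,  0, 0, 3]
λ = 3: alg = 4, geom = 2

Step 1 — factor the characteristic polynomial to read off the algebraic multiplicities:
  χ_A(x) = (x - 3)^4

Step 2 — compute geometric multiplicities via the rank-nullity identity g(λ) = n − rank(A − λI):
  rank(A − (3)·I) = 2, so dim ker(A − (3)·I) = n − 2 = 2

Summary:
  λ = 3: algebraic multiplicity = 4, geometric multiplicity = 2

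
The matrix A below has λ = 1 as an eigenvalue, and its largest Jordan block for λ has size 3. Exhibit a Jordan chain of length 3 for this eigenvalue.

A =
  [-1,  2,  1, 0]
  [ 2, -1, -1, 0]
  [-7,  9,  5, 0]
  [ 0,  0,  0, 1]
A Jordan chain for λ = 1 of length 3:
v_1 = (1, -1, 4, 0)ᵀ
v_2 = (-2, 2, -7, 0)ᵀ
v_3 = (1, 0, 0, 0)ᵀ

Let N = A − (1)·I. We want v_3 with N^3 v_3 = 0 but N^2 v_3 ≠ 0; then v_{j-1} := N · v_j for j = 3, …, 2.

Pick v_3 = (1, 0, 0, 0)ᵀ.
Then v_2 = N · v_3 = (-2, 2, -7, 0)ᵀ.
Then v_1 = N · v_2 = (1, -1, 4, 0)ᵀ.

Sanity check: (A − (1)·I) v_1 = (0, 0, 0, 0)ᵀ = 0. ✓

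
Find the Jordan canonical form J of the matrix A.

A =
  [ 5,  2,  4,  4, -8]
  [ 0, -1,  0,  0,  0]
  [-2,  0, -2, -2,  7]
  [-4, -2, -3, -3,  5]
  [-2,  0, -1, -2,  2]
J_1(-1) ⊕ J_1(-1) ⊕ J_2(1) ⊕ J_1(1)

The characteristic polynomial is
  det(x·I − A) = x^5 - x^4 - 2*x^3 + 2*x^2 + x - 1 = (x - 1)^3*(x + 1)^2

Eigenvalues and multiplicities (the geometric multiplicity of λ is n − rank(A − λI), which equals the number of Jordan blocks for λ):
  λ = -1: algebraic multiplicity = 2, geometric multiplicity = 2
  λ = 1: algebraic multiplicity = 3, geometric multiplicity = 2

Determining the block sizes for each eigenvalue:
  λ = -1: gm = am = 2, so every block has size 1 → block sizes [1, 1]
  λ = 1: 2 blocks summing to 3 forces exactly one block of size 2 and the rest size 1 → block sizes [2, 1]

Assembling the blocks gives a Jordan form
J =
  [-1,  0, 0, 0, 0]
  [ 0, -1, 0, 0, 0]
  [ 0,  0, 1, 1, 0]
  [ 0,  0, 0, 1, 0]
  [ 0,  0, 0, 0, 1]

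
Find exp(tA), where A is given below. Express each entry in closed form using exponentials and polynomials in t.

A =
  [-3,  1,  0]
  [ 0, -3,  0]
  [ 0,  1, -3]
e^{tA} =
  [exp(-3*t), t*exp(-3*t), 0]
  [0, exp(-3*t), 0]
  [0, t*exp(-3*t), exp(-3*t)]

Strategy: write A = P · J · P⁻¹ where J is a Jordan canonical form, so e^{tA} = P · e^{tJ} · P⁻¹, and e^{tJ} can be computed block-by-block.

A has Jordan form
J =
  [-3,  1,  0]
  [ 0, -3,  0]
  [ 0,  0, -3]
(up to reordering of blocks).

Per-block formulas:
  For a 2×2 Jordan block J_2(-3): exp(t · J_2(-3)) = e^(-3t)·(I + t·N), where N is the 2×2 nilpotent shift.
  For a 1×1 block at λ = -3: exp(t · [-3]) = [e^(-3t)].

After assembling e^{tJ} and conjugating by P, we get:

e^{tA} =
  [exp(-3*t), t*exp(-3*t), 0]
  [0, exp(-3*t), 0]
  [0, t*exp(-3*t), exp(-3*t)]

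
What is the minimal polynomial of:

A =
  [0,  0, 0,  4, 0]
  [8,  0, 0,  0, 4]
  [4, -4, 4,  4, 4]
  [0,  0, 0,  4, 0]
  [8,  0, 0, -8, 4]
x^2 - 4*x

The characteristic polynomial is χ_A(x) = x^2*(x - 4)^3, so the eigenvalues are known. The minimal polynomial is
  m_A(x) = Π_λ (x − λ)^{k_λ}
where k_λ is the size of the *largest* Jordan block for λ (equivalently, the smallest k with (A − λI)^k v = 0 for every generalised eigenvector v of λ).

  λ = 0: largest Jordan block has size 1, contributing (x − 0)
  λ = 4: largest Jordan block has size 1, contributing (x − 4)

So m_A(x) = x*(x - 4) = x^2 - 4*x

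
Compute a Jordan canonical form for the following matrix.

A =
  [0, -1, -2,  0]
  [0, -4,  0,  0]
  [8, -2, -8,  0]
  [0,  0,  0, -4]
J_2(-4) ⊕ J_1(-4) ⊕ J_1(-4)

The characteristic polynomial is
  det(x·I − A) = x^4 + 16*x^3 + 96*x^2 + 256*x + 256 = (x + 4)^4

Eigenvalues and multiplicities (the geometric multiplicity of λ is n − rank(A − λI), which equals the number of Jordan blocks for λ):
  λ = -4: algebraic multiplicity = 4, geometric multiplicity = 3

Determining the block sizes for each eigenvalue:
  λ = -4: 3 blocks summing to 4 forces exactly one block of size 2 and the rest size 1 → block sizes [2, 1, 1]

Assembling the blocks gives a Jordan form
J =
  [-4,  1,  0,  0]
  [ 0, -4,  0,  0]
  [ 0,  0, -4,  0]
  [ 0,  0,  0, -4]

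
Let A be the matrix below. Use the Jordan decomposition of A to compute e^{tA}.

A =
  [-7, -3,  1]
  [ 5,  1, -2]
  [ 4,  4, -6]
e^{tA} =
  [-t^2*exp(-4*t) - 3*t*exp(-4*t) + exp(-4*t), -t^2*exp(-4*t) - 3*t*exp(-4*t), t^2*exp(-4*t)/2 + t*exp(-4*t)]
  [t^2*exp(-4*t) + 5*t*exp(-4*t), t^2*exp(-4*t) + 5*t*exp(-4*t) + exp(-4*t), -t^2*exp(-4*t)/2 - 2*t*exp(-4*t)]
  [4*t*exp(-4*t), 4*t*exp(-4*t), -2*t*exp(-4*t) + exp(-4*t)]

Strategy: write A = P · J · P⁻¹ where J is a Jordan canonical form, so e^{tA} = P · e^{tJ} · P⁻¹, and e^{tJ} can be computed block-by-block.

A has Jordan form
J =
  [-4,  1,  0]
  [ 0, -4,  1]
  [ 0,  0, -4]
(up to reordering of blocks).

Per-block formulas:
  For a 3×3 Jordan block J_3(-4): exp(t · J_3(-4)) = e^(-4t)·(I + t·N + (t^2/2)·N^2), where N is the 3×3 nilpotent shift.

After assembling e^{tJ} and conjugating by P, we get:

e^{tA} =
  [-t^2*exp(-4*t) - 3*t*exp(-4*t) + exp(-4*t), -t^2*exp(-4*t) - 3*t*exp(-4*t), t^2*exp(-4*t)/2 + t*exp(-4*t)]
  [t^2*exp(-4*t) + 5*t*exp(-4*t), t^2*exp(-4*t) + 5*t*exp(-4*t) + exp(-4*t), -t^2*exp(-4*t)/2 - 2*t*exp(-4*t)]
  [4*t*exp(-4*t), 4*t*exp(-4*t), -2*t*exp(-4*t) + exp(-4*t)]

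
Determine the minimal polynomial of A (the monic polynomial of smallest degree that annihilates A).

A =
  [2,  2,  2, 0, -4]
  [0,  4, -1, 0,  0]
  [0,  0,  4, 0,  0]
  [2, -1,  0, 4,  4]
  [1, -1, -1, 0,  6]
x^3 - 12*x^2 + 48*x - 64

The characteristic polynomial is χ_A(x) = (x - 4)^5, so the eigenvalues are known. The minimal polynomial is
  m_A(x) = Π_λ (x − λ)^{k_λ}
where k_λ is the size of the *largest* Jordan block for λ (equivalently, the smallest k with (A − λI)^k v = 0 for every generalised eigenvector v of λ).

  λ = 4: largest Jordan block has size 3, contributing (x − 4)^3

So m_A(x) = (x - 4)^3 = x^3 - 12*x^2 + 48*x - 64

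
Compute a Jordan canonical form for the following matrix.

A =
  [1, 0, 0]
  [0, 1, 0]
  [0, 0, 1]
J_1(1) ⊕ J_1(1) ⊕ J_1(1)

The characteristic polynomial is
  det(x·I − A) = x^3 - 3*x^2 + 3*x - 1 = (x - 1)^3

Eigenvalues and multiplicities (the geometric multiplicity of λ is n − rank(A − λI), which equals the number of Jordan blocks for λ):
  λ = 1: algebraic multiplicity = 3, geometric multiplicity = 3

Determining the block sizes for each eigenvalue:
  λ = 1: gm = am = 3, so every block has size 1 → block sizes [1, 1, 1]

Assembling the blocks gives a Jordan form
J =
  [1, 0, 0]
  [0, 1, 0]
  [0, 0, 1]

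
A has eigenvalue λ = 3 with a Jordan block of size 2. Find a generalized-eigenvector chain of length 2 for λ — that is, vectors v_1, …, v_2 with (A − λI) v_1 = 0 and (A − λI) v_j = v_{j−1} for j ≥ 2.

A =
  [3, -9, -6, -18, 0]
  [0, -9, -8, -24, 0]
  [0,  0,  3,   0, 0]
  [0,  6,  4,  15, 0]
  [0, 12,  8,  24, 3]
A Jordan chain for λ = 3 of length 2:
v_1 = (-9, -12, 0, 6, 12)ᵀ
v_2 = (0, 1, 0, 0, 0)ᵀ

Let N = A − (3)·I. We want v_2 with N^2 v_2 = 0 but N^1 v_2 ≠ 0; then v_{j-1} := N · v_j for j = 2, …, 2.

Pick v_2 = (0, 1, 0, 0, 0)ᵀ.
Then v_1 = N · v_2 = (-9, -12, 0, 6, 12)ᵀ.

Sanity check: (A − (3)·I) v_1 = (0, 0, 0, 0, 0)ᵀ = 0. ✓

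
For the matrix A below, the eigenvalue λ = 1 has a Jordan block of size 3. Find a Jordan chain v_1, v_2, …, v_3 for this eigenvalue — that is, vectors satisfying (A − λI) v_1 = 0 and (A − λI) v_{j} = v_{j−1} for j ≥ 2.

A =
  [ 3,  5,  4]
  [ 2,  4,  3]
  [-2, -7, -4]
A Jordan chain for λ = 1 of length 3:
v_1 = (6, 4, -8)ᵀ
v_2 = (2, 2, -2)ᵀ
v_3 = (1, 0, 0)ᵀ

Let N = A − (1)·I. We want v_3 with N^3 v_3 = 0 but N^2 v_3 ≠ 0; then v_{j-1} := N · v_j for j = 3, …, 2.

Pick v_3 = (1, 0, 0)ᵀ.
Then v_2 = N · v_3 = (2, 2, -2)ᵀ.
Then v_1 = N · v_2 = (6, 4, -8)ᵀ.

Sanity check: (A − (1)·I) v_1 = (0, 0, 0)ᵀ = 0. ✓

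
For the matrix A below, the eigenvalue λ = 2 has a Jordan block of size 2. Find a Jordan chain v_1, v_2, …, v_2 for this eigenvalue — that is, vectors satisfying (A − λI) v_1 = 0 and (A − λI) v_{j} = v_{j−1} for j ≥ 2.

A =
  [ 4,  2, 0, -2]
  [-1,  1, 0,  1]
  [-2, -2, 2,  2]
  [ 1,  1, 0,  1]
A Jordan chain for λ = 2 of length 2:
v_1 = (2, -1, -2, 1)ᵀ
v_2 = (1, 0, 0, 0)ᵀ

Let N = A − (2)·I. We want v_2 with N^2 v_2 = 0 but N^1 v_2 ≠ 0; then v_{j-1} := N · v_j for j = 2, …, 2.

Pick v_2 = (1, 0, 0, 0)ᵀ.
Then v_1 = N · v_2 = (2, -1, -2, 1)ᵀ.

Sanity check: (A − (2)·I) v_1 = (0, 0, 0, 0)ᵀ = 0. ✓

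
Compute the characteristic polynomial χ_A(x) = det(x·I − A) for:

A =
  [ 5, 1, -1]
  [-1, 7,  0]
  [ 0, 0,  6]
x^3 - 18*x^2 + 108*x - 216

Expanding det(x·I − A) (e.g. by cofactor expansion or by noting that A is similar to its Jordan form J, which has the same characteristic polynomial as A) gives
  χ_A(x) = x^3 - 18*x^2 + 108*x - 216
which factors as (x - 6)^3. The eigenvalues (with algebraic multiplicities) are λ = 6 with multiplicity 3.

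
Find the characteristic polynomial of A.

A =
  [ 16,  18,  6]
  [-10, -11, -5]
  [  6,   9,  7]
x^3 - 12*x^2 + 48*x - 64

Expanding det(x·I − A) (e.g. by cofactor expansion or by noting that A is similar to its Jordan form J, which has the same characteristic polynomial as A) gives
  χ_A(x) = x^3 - 12*x^2 + 48*x - 64
which factors as (x - 4)^3. The eigenvalues (with algebraic multiplicities) are λ = 4 with multiplicity 3.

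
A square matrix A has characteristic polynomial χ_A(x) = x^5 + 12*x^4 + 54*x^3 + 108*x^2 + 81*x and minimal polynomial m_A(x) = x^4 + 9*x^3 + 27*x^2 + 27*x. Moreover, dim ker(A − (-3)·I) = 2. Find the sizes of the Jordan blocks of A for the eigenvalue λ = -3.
Block sizes for λ = -3: [3, 1]

Step 1 — from the characteristic polynomial, algebraic multiplicity of λ = -3 is 4. From dim ker(A − (-3)·I) = 2, there are exactly 2 Jordan blocks for λ = -3.
Step 2 — from the minimal polynomial, the factor (x + 3)^3 tells us the largest block for λ = -3 has size 3.
Step 3 — with total size 4, 2 blocks, and largest block 3, the block sizes (in nonincreasing order) are [3, 1].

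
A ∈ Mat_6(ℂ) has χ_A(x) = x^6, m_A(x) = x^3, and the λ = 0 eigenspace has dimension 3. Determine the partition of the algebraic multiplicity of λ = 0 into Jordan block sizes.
Block sizes for λ = 0: [3, 2, 1]

Step 1 — from the characteristic polynomial, algebraic multiplicity of λ = 0 is 6. From dim ker(A − (0)·I) = 3, there are exactly 3 Jordan blocks for λ = 0.
Step 2 — from the minimal polynomial, the factor (x − 0)^3 tells us the largest block for λ = 0 has size 3.
Step 3 — with total size 6, 3 blocks, and largest block 3, the block sizes (in nonincreasing order) are [3, 2, 1].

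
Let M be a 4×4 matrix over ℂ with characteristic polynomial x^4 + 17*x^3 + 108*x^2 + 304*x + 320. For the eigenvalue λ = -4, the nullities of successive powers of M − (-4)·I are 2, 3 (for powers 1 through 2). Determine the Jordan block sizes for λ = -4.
Block sizes for λ = -4: [2, 1]

From the dimensions of kernels of powers, the number of Jordan blocks of size at least j is d_j − d_{j−1} where d_j = dim ker(N^j) (with d_0 = 0). Computing the differences gives [2, 1].
The number of blocks of size exactly k is (#blocks of size ≥ k) − (#blocks of size ≥ k + 1), so the partition is: 1 block(s) of size 1, 1 block(s) of size 2.
In nonincreasing order the block sizes are [2, 1].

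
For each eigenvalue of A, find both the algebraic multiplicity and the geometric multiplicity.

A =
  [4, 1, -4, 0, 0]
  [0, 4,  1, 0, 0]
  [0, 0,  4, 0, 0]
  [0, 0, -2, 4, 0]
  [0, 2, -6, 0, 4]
λ = 4: alg = 5, geom = 3

Step 1 — factor the characteristic polynomial to read off the algebraic multiplicities:
  χ_A(x) = (x - 4)^5

Step 2 — compute geometric multiplicities via the rank-nullity identity g(λ) = n − rank(A − λI):
  rank(A − (4)·I) = 2, so dim ker(A − (4)·I) = n − 2 = 3

Summary:
  λ = 4: algebraic multiplicity = 5, geometric multiplicity = 3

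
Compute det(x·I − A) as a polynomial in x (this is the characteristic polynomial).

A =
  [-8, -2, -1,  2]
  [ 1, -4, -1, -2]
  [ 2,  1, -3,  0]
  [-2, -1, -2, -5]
x^4 + 20*x^3 + 150*x^2 + 500*x + 625

Expanding det(x·I − A) (e.g. by cofactor expansion or by noting that A is similar to its Jordan form J, which has the same characteristic polynomial as A) gives
  χ_A(x) = x^4 + 20*x^3 + 150*x^2 + 500*x + 625
which factors as (x + 5)^4. The eigenvalues (with algebraic multiplicities) are λ = -5 with multiplicity 4.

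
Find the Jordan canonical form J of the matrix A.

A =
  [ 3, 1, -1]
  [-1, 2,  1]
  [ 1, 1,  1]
J_3(2)

The characteristic polynomial is
  det(x·I − A) = x^3 - 6*x^2 + 12*x - 8 = (x - 2)^3

Eigenvalues and multiplicities (the geometric multiplicity of λ is n − rank(A − λI), which equals the number of Jordan blocks for λ):
  λ = 2: algebraic multiplicity = 3, geometric multiplicity = 1

Determining the block sizes for each eigenvalue:
  λ = 2: one block (gm = 1), so the single block has size am = 3 → block sizes [3]

Assembling the blocks gives a Jordan form
J =
  [2, 1, 0]
  [0, 2, 1]
  [0, 0, 2]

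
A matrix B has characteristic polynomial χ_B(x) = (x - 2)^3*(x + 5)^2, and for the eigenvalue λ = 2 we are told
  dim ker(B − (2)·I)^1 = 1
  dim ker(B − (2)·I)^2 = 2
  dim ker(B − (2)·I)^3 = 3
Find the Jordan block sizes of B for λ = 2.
Block sizes for λ = 2: [3]

From the dimensions of kernels of powers, the number of Jordan blocks of size at least j is d_j − d_{j−1} where d_j = dim ker(N^j) (with d_0 = 0). Computing the differences gives [1, 1, 1].
The number of blocks of size exactly k is (#blocks of size ≥ k) − (#blocks of size ≥ k + 1), so the partition is: 1 block(s) of size 3.
In nonincreasing order the block sizes are [3].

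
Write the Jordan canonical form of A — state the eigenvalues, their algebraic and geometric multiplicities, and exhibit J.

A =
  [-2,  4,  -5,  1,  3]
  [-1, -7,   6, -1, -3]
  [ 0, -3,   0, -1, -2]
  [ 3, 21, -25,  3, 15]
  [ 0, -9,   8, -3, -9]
J_3(-3) ⊕ J_2(-3)

The characteristic polynomial is
  det(x·I − A) = x^5 + 15*x^4 + 90*x^3 + 270*x^2 + 405*x + 243 = (x + 3)^5

Eigenvalues and multiplicities (the geometric multiplicity of λ is n − rank(A − λI), which equals the number of Jordan blocks for λ):
  λ = -3: algebraic multiplicity = 5, geometric multiplicity = 2

Determining the block sizes for each eigenvalue:
  λ = -3: with am = 5 and gm = 2, the partition is not yet determined (e.g. several partitions of 5 into 2 parts exist). Let N = A − (-3)·I. Computing rank(N^1) = 3, rank(N^2) = 1, rank(N^3) = 0; the number of blocks of size ≥ j is rank(N^{j−1}) − rank(N^j), giving [2, 2, 1]. So we have 1 block(s) of size 3, 1 block(s) of size 2 → block sizes [3, 2]

Assembling the blocks gives a Jordan form
J =
  [-3,  1,  0,  0,  0]
  [ 0, -3,  1,  0,  0]
  [ 0,  0, -3,  0,  0]
  [ 0,  0,  0, -3,  1]
  [ 0,  0,  0,  0, -3]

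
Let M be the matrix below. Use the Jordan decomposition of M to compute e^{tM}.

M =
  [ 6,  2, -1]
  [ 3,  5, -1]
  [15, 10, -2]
e^{tM} =
  [3*t*exp(3*t) + exp(3*t), 2*t*exp(3*t), -t*exp(3*t)]
  [3*t*exp(3*t), 2*t*exp(3*t) + exp(3*t), -t*exp(3*t)]
  [15*t*exp(3*t), 10*t*exp(3*t), -5*t*exp(3*t) + exp(3*t)]

Strategy: write M = P · J · P⁻¹ where J is a Jordan canonical form, so e^{tM} = P · e^{tJ} · P⁻¹, and e^{tJ} can be computed block-by-block.

M has Jordan form
J =
  [3, 1, 0]
  [0, 3, 0]
  [0, 0, 3]
(up to reordering of blocks).

Per-block formulas:
  For a 1×1 block at λ = 3: exp(t · [3]) = [e^(3t)].
  For a 2×2 Jordan block J_2(3): exp(t · J_2(3)) = e^(3t)·(I + t·N), where N is the 2×2 nilpotent shift.

After assembling e^{tJ} and conjugating by P, we get:

e^{tM} =
  [3*t*exp(3*t) + exp(3*t), 2*t*exp(3*t), -t*exp(3*t)]
  [3*t*exp(3*t), 2*t*exp(3*t) + exp(3*t), -t*exp(3*t)]
  [15*t*exp(3*t), 10*t*exp(3*t), -5*t*exp(3*t) + exp(3*t)]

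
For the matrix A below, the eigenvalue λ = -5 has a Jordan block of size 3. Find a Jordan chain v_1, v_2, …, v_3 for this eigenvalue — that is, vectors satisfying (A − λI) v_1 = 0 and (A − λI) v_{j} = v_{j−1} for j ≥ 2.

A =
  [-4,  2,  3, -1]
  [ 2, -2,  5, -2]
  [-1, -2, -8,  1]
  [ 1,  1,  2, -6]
A Jordan chain for λ = -5 of length 3:
v_1 = (1, 1, -1, 0)ᵀ
v_2 = (1, 2, -1, 1)ᵀ
v_3 = (1, 0, 0, 0)ᵀ

Let N = A − (-5)·I. We want v_3 with N^3 v_3 = 0 but N^2 v_3 ≠ 0; then v_{j-1} := N · v_j for j = 3, …, 2.

Pick v_3 = (1, 0, 0, 0)ᵀ.
Then v_2 = N · v_3 = (1, 2, -1, 1)ᵀ.
Then v_1 = N · v_2 = (1, 1, -1, 0)ᵀ.

Sanity check: (A − (-5)·I) v_1 = (0, 0, 0, 0)ᵀ = 0. ✓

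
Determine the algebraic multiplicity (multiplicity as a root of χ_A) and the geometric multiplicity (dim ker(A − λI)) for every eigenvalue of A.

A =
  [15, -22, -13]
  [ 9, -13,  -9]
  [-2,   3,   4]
λ = 2: alg = 3, geom = 1

Step 1 — factor the characteristic polynomial to read off the algebraic multiplicities:
  χ_A(x) = (x - 2)^3

Step 2 — compute geometric multiplicities via the rank-nullity identity g(λ) = n − rank(A − λI):
  rank(A − (2)·I) = 2, so dim ker(A − (2)·I) = n − 2 = 1

Summary:
  λ = 2: algebraic multiplicity = 3, geometric multiplicity = 1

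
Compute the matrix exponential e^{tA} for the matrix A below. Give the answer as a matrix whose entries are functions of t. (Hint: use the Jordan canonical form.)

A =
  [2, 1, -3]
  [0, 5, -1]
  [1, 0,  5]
e^{tA} =
  [t^2*exp(4*t)/2 - 2*t*exp(4*t) + exp(4*t), -t^2*exp(4*t)/2 + t*exp(4*t), t^2*exp(4*t) - 3*t*exp(4*t)]
  [-t^2*exp(4*t)/2, t^2*exp(4*t)/2 + t*exp(4*t) + exp(4*t), -t^2*exp(4*t) - t*exp(4*t)]
  [-t^2*exp(4*t)/2 + t*exp(4*t), t^2*exp(4*t)/2, -t^2*exp(4*t) + t*exp(4*t) + exp(4*t)]

Strategy: write A = P · J · P⁻¹ where J is a Jordan canonical form, so e^{tA} = P · e^{tJ} · P⁻¹, and e^{tJ} can be computed block-by-block.

A has Jordan form
J =
  [4, 1, 0]
  [0, 4, 1]
  [0, 0, 4]
(up to reordering of blocks).

Per-block formulas:
  For a 3×3 Jordan block J_3(4): exp(t · J_3(4)) = e^(4t)·(I + t·N + (t^2/2)·N^2), where N is the 3×3 nilpotent shift.

After assembling e^{tJ} and conjugating by P, we get:

e^{tA} =
  [t^2*exp(4*t)/2 - 2*t*exp(4*t) + exp(4*t), -t^2*exp(4*t)/2 + t*exp(4*t), t^2*exp(4*t) - 3*t*exp(4*t)]
  [-t^2*exp(4*t)/2, t^2*exp(4*t)/2 + t*exp(4*t) + exp(4*t), -t^2*exp(4*t) - t*exp(4*t)]
  [-t^2*exp(4*t)/2 + t*exp(4*t), t^2*exp(4*t)/2, -t^2*exp(4*t) + t*exp(4*t) + exp(4*t)]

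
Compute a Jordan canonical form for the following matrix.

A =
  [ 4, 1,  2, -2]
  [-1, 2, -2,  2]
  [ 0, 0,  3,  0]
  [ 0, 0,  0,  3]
J_2(3) ⊕ J_1(3) ⊕ J_1(3)

The characteristic polynomial is
  det(x·I − A) = x^4 - 12*x^3 + 54*x^2 - 108*x + 81 = (x - 3)^4

Eigenvalues and multiplicities (the geometric multiplicity of λ is n − rank(A − λI), which equals the number of Jordan blocks for λ):
  λ = 3: algebraic multiplicity = 4, geometric multiplicity = 3

Determining the block sizes for each eigenvalue:
  λ = 3: 3 blocks summing to 4 forces exactly one block of size 2 and the rest size 1 → block sizes [2, 1, 1]

Assembling the blocks gives a Jordan form
J =
  [3, 1, 0, 0]
  [0, 3, 0, 0]
  [0, 0, 3, 0]
  [0, 0, 0, 3]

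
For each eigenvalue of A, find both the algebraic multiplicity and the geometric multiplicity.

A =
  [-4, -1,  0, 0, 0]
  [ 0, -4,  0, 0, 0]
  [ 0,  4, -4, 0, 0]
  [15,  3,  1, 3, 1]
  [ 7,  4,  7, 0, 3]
λ = -4: alg = 3, geom = 2; λ = 3: alg = 2, geom = 1

Step 1 — factor the characteristic polynomial to read off the algebraic multiplicities:
  χ_A(x) = (x - 3)^2*(x + 4)^3

Step 2 — compute geometric multiplicities via the rank-nullity identity g(λ) = n − rank(A − λI):
  rank(A − (-4)·I) = 3, so dim ker(A − (-4)·I) = n − 3 = 2
  rank(A − (3)·I) = 4, so dim ker(A − (3)·I) = n − 4 = 1

Summary:
  λ = -4: algebraic multiplicity = 3, geometric multiplicity = 2
  λ = 3: algebraic multiplicity = 2, geometric multiplicity = 1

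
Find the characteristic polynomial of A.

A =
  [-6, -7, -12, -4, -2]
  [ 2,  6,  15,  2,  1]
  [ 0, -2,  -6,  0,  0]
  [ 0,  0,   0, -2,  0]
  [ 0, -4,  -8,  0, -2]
x^5 + 10*x^4 + 40*x^3 + 80*x^2 + 80*x + 32

Expanding det(x·I − A) (e.g. by cofactor expansion or by noting that A is similar to its Jordan form J, which has the same characteristic polynomial as A) gives
  χ_A(x) = x^5 + 10*x^4 + 40*x^3 + 80*x^2 + 80*x + 32
which factors as (x + 2)^5. The eigenvalues (with algebraic multiplicities) are λ = -2 with multiplicity 5.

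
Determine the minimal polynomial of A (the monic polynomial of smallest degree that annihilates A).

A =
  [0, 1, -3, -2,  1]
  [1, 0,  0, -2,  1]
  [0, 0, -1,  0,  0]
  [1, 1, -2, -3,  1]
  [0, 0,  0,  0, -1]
x^3 + 3*x^2 + 3*x + 1

The characteristic polynomial is χ_A(x) = (x + 1)^5, so the eigenvalues are known. The minimal polynomial is
  m_A(x) = Π_λ (x − λ)^{k_λ}
where k_λ is the size of the *largest* Jordan block for λ (equivalently, the smallest k with (A − λI)^k v = 0 for every generalised eigenvector v of λ).

  λ = -1: largest Jordan block has size 3, contributing (x + 1)^3

So m_A(x) = (x + 1)^3 = x^3 + 3*x^2 + 3*x + 1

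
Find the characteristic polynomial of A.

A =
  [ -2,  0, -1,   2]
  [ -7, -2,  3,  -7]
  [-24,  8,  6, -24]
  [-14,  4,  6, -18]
x^4 + 16*x^3 + 96*x^2 + 256*x + 256

Expanding det(x·I − A) (e.g. by cofactor expansion or by noting that A is similar to its Jordan form J, which has the same characteristic polynomial as A) gives
  χ_A(x) = x^4 + 16*x^3 + 96*x^2 + 256*x + 256
which factors as (x + 4)^4. The eigenvalues (with algebraic multiplicities) are λ = -4 with multiplicity 4.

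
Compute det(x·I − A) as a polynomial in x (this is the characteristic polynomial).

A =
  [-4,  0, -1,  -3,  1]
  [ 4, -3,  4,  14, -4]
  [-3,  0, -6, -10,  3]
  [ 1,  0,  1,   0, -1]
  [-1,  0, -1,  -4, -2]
x^5 + 15*x^4 + 90*x^3 + 270*x^2 + 405*x + 243

Expanding det(x·I − A) (e.g. by cofactor expansion or by noting that A is similar to its Jordan form J, which has the same characteristic polynomial as A) gives
  χ_A(x) = x^5 + 15*x^4 + 90*x^3 + 270*x^2 + 405*x + 243
which factors as (x + 3)^5. The eigenvalues (with algebraic multiplicities) are λ = -3 with multiplicity 5.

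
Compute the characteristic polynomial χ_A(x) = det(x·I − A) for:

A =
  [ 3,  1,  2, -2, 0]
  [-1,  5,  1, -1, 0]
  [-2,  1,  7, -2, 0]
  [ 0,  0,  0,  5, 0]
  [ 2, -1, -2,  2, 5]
x^5 - 25*x^4 + 250*x^3 - 1250*x^2 + 3125*x - 3125

Expanding det(x·I − A) (e.g. by cofactor expansion or by noting that A is similar to its Jordan form J, which has the same characteristic polynomial as A) gives
  χ_A(x) = x^5 - 25*x^4 + 250*x^3 - 1250*x^2 + 3125*x - 3125
which factors as (x - 5)^5. The eigenvalues (with algebraic multiplicities) are λ = 5 with multiplicity 5.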